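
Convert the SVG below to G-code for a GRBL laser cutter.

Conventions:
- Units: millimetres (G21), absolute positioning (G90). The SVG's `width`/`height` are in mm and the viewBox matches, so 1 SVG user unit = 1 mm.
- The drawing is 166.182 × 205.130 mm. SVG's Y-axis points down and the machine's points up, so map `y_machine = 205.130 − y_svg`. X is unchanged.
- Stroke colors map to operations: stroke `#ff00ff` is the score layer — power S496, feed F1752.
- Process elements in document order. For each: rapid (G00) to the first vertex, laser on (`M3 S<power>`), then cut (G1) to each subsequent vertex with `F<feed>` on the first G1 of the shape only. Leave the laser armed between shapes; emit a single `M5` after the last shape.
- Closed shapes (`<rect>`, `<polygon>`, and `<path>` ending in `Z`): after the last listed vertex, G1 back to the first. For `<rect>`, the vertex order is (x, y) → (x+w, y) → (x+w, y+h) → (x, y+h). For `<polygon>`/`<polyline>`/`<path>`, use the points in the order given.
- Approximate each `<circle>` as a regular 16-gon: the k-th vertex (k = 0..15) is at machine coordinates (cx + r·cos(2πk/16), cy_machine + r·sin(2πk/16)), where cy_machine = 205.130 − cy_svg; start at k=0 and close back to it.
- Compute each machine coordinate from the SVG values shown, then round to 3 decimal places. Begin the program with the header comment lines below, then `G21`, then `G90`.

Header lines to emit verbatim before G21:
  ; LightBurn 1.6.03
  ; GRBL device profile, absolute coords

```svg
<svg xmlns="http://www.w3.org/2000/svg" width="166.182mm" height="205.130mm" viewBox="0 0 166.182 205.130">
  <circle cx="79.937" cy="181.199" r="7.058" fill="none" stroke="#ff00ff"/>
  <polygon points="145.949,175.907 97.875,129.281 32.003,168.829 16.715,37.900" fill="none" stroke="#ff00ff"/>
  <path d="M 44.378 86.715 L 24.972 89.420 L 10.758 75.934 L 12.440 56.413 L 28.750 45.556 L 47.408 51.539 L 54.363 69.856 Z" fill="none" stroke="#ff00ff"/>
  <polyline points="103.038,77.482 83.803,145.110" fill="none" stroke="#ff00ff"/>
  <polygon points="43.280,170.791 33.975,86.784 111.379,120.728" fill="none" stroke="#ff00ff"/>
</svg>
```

; LightBurn 1.6.03
; GRBL device profile, absolute coords
G21
G90
G00 X86.995 Y23.931
M3 S496
G1 X86.458 Y26.632 F1752
G1 X84.928 Y28.922
G1 X82.638 Y30.452
G1 X79.937 Y30.989
G1 X77.236 Y30.452
G1 X74.946 Y28.922
G1 X73.416 Y26.632
G1 X72.879 Y23.931
G1 X73.416 Y21.230
G1 X74.946 Y18.940
G1 X77.236 Y17.410
G1 X79.937 Y16.873
G1 X82.638 Y17.410
G1 X84.928 Y18.940
G1 X86.458 Y21.230
G1 X86.995 Y23.931
G00 X145.949 Y29.223
M3 S496
G1 X97.875 Y75.849 F1752
G1 X32.003 Y36.301
G1 X16.715 Y167.230
G1 X145.949 Y29.223
G00 X44.378 Y118.415
M3 S496
G1 X24.972 Y115.710 F1752
G1 X10.758 Y129.196
G1 X12.440 Y148.717
G1 X28.750 Y159.574
G1 X47.408 Y153.591
G1 X54.363 Y135.274
G1 X44.378 Y118.415
G00 X103.038 Y127.648
M3 S496
G1 X83.803 Y60.020 F1752
G00 X43.280 Y34.339
M3 S496
G1 X33.975 Y118.346 F1752
G1 X111.379 Y84.402
G1 X43.280 Y34.339
M5

1 u = 1 mm; y_m = 205.130 − y.

[1] `<circle>` circle, #ff00ff→score S496 F1752: (86.995,23.931) → (86.458,26.632) → (84.928,28.922) → (82.638,30.452) → (79.937,30.989) → (77.236,30.452) → (74.946,28.922) → (73.416,26.632) → (72.879,23.931) → (73.416,21.230) → (74.946,18.940) → (77.236,17.410) → (79.937,16.873) → (82.638,17.410) → (84.928,18.940) → (86.458,21.230) → (86.995,23.931) (closed)

[2] `<polygon>` closed polygon, #ff00ff→score S496 F1752: (145.949,29.223) → (97.875,75.849) → (32.003,36.301) → (16.715,167.230) → (145.949,29.223) (closed)

[3] `<path>` regular polygon, #ff00ff→score S496 F1752: (44.378,118.415) → (24.972,115.710) → (10.758,129.196) → (12.440,148.717) → (28.750,159.574) → (47.408,153.591) → (54.363,135.274) → (44.378,118.415) (closed)

[4] `<polyline>` line segment, #ff00ff→score S496 F1752: (103.038,127.648) → (83.803,60.020)

[5] `<polygon>` regular polygon, #ff00ff→score S496 F1752: (43.280,34.339) → (33.975,118.346) → (111.379,84.402) → (43.280,34.339) (closed)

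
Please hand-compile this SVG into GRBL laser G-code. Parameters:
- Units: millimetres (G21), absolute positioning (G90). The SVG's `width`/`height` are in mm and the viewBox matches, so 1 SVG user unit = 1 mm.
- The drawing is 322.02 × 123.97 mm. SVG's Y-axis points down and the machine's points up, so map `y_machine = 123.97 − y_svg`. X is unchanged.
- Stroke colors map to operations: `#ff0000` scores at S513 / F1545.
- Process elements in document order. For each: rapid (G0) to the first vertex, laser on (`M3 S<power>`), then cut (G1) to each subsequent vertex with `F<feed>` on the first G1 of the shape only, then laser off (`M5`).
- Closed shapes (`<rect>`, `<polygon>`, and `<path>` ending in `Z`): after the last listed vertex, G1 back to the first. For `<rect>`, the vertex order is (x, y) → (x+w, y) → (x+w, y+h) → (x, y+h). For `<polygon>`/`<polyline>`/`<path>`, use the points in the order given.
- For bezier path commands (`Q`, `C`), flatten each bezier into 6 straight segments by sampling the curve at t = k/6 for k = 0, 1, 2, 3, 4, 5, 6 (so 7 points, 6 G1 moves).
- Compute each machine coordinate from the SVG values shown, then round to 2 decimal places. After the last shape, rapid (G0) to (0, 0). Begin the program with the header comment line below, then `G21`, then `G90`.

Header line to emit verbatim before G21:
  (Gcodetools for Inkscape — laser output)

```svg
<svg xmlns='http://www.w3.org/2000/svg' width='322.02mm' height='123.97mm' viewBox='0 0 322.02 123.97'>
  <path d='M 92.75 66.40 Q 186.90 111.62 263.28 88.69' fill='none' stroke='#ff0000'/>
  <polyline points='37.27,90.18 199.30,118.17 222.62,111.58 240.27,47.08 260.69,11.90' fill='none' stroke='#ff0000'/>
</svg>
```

(Gcodetools for Inkscape — laser output)
G21
G90
G0 X92.75 Y57.57
M3 S513
G1 X123.64 Y44.39 F1545
G1 X153.54 Y35.00
G1 X182.46 Y29.39
G1 X210.39 Y27.57
G1 X237.33 Y29.53
G1 X263.28 Y35.28
M5
G0 X37.27 Y33.79
M3 S513
G1 X199.30 Y5.80 F1545
G1 X222.62 Y12.39
G1 X240.27 Y76.89
G1 X260.69 Y112.07
M5
G0 X0.00 Y0.00

1 u = 1 mm; y_m = 123.97 − y.

[1] `<path>` quadratic bezier, #ff0000→score S513 F1545: (92.75,57.57) → (123.64,44.39) → (153.54,35.00) → (182.46,29.39) → (210.39,27.57) → (237.33,29.53) → (263.28,35.28)

[2] `<polyline>` open polyline, #ff0000→score S513 F1545: (37.27,33.79) → (199.30,5.80) → (222.62,12.39) → (240.27,76.89) → (260.69,112.07)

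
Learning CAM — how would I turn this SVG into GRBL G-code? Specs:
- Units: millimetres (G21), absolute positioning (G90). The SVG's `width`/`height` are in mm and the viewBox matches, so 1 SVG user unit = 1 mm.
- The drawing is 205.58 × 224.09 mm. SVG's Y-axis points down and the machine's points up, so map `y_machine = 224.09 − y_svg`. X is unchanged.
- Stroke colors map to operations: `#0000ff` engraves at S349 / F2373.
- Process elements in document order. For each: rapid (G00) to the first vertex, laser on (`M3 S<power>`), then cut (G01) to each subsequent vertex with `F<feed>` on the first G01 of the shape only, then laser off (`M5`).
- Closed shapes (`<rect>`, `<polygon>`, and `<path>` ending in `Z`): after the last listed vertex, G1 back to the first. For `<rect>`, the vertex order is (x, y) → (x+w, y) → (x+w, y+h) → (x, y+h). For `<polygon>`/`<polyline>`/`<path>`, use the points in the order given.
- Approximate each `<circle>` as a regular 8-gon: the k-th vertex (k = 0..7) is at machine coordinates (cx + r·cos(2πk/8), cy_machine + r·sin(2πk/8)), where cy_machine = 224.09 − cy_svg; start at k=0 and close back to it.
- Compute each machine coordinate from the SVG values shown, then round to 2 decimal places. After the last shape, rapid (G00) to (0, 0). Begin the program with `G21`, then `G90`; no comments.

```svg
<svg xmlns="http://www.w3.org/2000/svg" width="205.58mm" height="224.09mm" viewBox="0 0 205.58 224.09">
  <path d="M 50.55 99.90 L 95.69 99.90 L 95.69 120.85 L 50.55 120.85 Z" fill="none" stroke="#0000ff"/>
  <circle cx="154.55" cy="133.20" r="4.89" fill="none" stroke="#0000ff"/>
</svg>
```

G21
G90
G00 X50.55 Y124.19
M3 S349
G01 X95.69 Y124.19 F2373
G01 X95.69 Y103.24
G01 X50.55 Y103.24
G01 X50.55 Y124.19
M5
G00 X159.44 Y90.89
M3 S349
G01 X158.01 Y94.35 F2373
G01 X154.55 Y95.78
G01 X151.09 Y94.35
G01 X149.66 Y90.89
G01 X151.09 Y87.43
G01 X154.55 Y86.00
G01 X158.01 Y87.43
G01 X159.44 Y90.89
M5
G00 X0.00 Y0.00

viewBox `0 0 205.58 224.09` with mm width/height → 1 unit = 1 mm. Flip: y_m = 224.09 − y_svg.

**Shape 1** — `<path>` rectangle, stroke `#0000ff` → engrave (S349, F2373). Machine vertices: (50.55,124.19) → (95.69,124.19) → (95.69,103.24) → (50.55,103.24) → (50.55,124.19). Closed: final G1 returns to the first vertex.

**Shape 2** — `<circle>` circle, stroke `#0000ff` → engrave (S349, F2373). Machine vertices: (159.44,90.89) → (158.01,94.35) → (154.55,95.78) → (151.09,94.35) → (149.66,90.89) → (151.09,87.43) → (154.55,86.00) → (158.01,87.43) → (159.44,90.89). Closed: final G1 returns to the first vertex.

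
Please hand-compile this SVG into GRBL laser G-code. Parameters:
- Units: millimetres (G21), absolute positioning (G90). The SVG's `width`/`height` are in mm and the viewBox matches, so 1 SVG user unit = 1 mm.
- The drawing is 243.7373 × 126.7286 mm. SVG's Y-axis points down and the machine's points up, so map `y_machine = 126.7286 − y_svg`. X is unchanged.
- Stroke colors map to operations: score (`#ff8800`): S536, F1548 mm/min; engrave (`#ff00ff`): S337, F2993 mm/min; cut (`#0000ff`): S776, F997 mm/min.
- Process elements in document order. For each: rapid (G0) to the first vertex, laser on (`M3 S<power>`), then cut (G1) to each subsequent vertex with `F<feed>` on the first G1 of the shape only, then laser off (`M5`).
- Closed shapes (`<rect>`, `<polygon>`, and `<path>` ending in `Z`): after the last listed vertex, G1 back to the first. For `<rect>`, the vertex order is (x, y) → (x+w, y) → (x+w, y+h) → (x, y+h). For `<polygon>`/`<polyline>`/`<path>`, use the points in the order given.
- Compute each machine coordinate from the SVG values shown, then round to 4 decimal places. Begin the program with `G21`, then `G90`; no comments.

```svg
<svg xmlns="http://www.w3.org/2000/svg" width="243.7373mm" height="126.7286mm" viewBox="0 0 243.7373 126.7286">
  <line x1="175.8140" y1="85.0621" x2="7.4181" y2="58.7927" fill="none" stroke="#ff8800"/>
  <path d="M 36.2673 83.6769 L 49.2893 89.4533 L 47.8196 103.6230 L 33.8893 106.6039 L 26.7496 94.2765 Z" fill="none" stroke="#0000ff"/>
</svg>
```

Since the viewBox matches the mm dimensions, user units are millimetres directly. The only transform is the Y-flip y_m = 126.7286 − y_svg.

Shape 1 is a line segment drawn with `<line>`. Its stroke #ff8800 means score at S536, F1548. After flipping Y the toolpath is (175.8140,41.6665) → (7.4181,67.9359).

Shape 2 is a regular polygon drawn with `<path>`. Its stroke #0000ff means cut at S776, F997. After flipping Y the toolpath is (36.2673,43.0517) → (49.2893,37.2753) → (47.8196,23.1056) → (33.8893,20.1247) → (26.7496,32.4521) → (36.2673,43.0517), returning to the start.

G21
G90
G0 X175.8140 Y41.6665
M3 S536
G1 X7.4181 Y67.9359 F1548
M5
G0 X36.2673 Y43.0517
M3 S776
G1 X49.2893 Y37.2753 F997
G1 X47.8196 Y23.1056
G1 X33.8893 Y20.1247
G1 X26.7496 Y32.4521
G1 X36.2673 Y43.0517
M5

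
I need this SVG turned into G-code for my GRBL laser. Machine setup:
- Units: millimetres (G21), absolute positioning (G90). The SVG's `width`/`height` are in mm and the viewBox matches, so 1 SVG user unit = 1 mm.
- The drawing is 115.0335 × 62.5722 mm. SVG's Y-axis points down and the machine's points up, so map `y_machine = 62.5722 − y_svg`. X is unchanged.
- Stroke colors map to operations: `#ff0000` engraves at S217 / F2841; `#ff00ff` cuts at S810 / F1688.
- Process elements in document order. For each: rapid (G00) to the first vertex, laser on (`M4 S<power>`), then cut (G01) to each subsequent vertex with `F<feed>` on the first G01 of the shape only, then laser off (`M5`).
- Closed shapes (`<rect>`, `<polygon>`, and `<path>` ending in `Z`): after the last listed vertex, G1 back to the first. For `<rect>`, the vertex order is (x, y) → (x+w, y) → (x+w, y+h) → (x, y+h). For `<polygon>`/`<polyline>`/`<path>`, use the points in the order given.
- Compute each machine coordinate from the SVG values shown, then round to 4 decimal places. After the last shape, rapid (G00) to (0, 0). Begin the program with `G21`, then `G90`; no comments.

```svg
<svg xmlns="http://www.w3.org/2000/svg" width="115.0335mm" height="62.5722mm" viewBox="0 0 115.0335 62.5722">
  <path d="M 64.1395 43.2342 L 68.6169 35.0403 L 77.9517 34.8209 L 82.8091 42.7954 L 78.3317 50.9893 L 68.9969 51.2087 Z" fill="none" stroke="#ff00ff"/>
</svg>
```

G21
G90
G00 X64.1395 Y19.3380
M4 S810
G01 X68.6169 Y27.5319 F1688
G01 X77.9517 Y27.7513
G01 X82.8091 Y19.7768
G01 X78.3317 Y11.5829
G01 X68.9969 Y11.3635
G01 X64.1395 Y19.3380
M5
G00 X0.0000 Y0.0000

1 u = 1 mm; y_m = 62.5722 − y.

[1] `<path>` regular polygon, #ff00ff→cut S810 F1688: (64.1395,19.3380) → (68.6169,27.5319) → (77.9517,27.7513) → (82.8091,19.7768) → (78.3317,11.5829) → (68.9969,11.3635) → (64.1395,19.3380) (closed)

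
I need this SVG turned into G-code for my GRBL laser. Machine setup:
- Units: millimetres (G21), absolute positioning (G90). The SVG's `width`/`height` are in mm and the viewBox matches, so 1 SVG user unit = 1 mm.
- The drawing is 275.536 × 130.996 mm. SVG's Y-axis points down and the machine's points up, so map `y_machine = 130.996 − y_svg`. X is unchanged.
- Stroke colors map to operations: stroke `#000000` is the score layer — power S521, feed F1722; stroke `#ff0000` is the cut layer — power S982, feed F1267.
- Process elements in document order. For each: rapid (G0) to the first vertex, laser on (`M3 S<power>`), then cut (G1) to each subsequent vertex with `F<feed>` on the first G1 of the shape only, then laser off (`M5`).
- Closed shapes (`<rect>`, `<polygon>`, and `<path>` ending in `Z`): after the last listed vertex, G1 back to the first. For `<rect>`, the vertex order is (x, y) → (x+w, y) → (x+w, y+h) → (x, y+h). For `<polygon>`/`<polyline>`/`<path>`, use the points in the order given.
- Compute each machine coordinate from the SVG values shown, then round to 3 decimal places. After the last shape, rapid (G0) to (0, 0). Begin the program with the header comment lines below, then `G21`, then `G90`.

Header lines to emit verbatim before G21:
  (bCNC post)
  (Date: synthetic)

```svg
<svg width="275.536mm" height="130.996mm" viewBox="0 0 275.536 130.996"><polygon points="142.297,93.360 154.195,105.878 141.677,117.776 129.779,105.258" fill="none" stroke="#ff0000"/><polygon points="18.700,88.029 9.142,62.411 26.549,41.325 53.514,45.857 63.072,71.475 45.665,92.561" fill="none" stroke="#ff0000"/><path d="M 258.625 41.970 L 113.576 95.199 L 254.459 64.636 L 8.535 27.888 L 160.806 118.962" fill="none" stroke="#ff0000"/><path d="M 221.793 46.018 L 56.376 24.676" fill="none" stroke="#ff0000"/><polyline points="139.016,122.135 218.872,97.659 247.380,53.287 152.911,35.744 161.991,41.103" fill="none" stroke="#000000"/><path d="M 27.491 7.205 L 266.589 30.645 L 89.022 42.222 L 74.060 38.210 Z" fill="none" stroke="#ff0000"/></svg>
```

(bCNC post)
(Date: synthetic)
G21
G90
G0 X142.297 Y37.636
M3 S982
G1 X154.195 Y25.118 F1267
G1 X141.677 Y13.220
G1 X129.779 Y25.738
G1 X142.297 Y37.636
M5
G0 X18.700 Y42.967
M3 S982
G1 X9.142 Y68.585 F1267
G1 X26.549 Y89.671
G1 X53.514 Y85.139
G1 X63.072 Y59.521
G1 X45.665 Y38.435
G1 X18.700 Y42.967
M5
G0 X258.625 Y89.026
M3 S982
G1 X113.576 Y35.797 F1267
G1 X254.459 Y66.360
G1 X8.535 Y103.108
G1 X160.806 Y12.034
M5
G0 X221.793 Y84.978
M3 S982
G1 X56.376 Y106.320 F1267
M5
G0 X139.016 Y8.861
M3 S521
G1 X218.872 Y33.337 F1722
G1 X247.380 Y77.709
G1 X152.911 Y95.252
G1 X161.991 Y89.893
M5
G0 X27.491 Y123.791
M3 S982
G1 X266.589 Y100.351 F1267
G1 X89.022 Y88.774
G1 X74.060 Y92.786
G1 X27.491 Y123.791
M5
G0 X0.000 Y0.000

Since the viewBox matches the mm dimensions, user units are millimetres directly. The only transform is the Y-flip y_m = 130.996 − y_svg.

Shape 1 is a regular polygon drawn with `<polygon>`. Its stroke #ff0000 means cut at S982, F1267. After flipping Y the toolpath is (142.297,37.636) → (154.195,25.118) → (141.677,13.220) → (129.779,25.738) → (142.297,37.636), returning to the start.

Shape 2 is a regular polygon drawn with `<polygon>`. Its stroke #ff0000 means cut at S982, F1267. After flipping Y the toolpath is (18.700,42.967) → (9.142,68.585) → (26.549,89.671) → (53.514,85.139) → (63.072,59.521) → (45.665,38.435) → (18.700,42.967), returning to the start.

Shape 3 is a open polyline drawn with `<path>`. Its stroke #ff0000 means cut at S982, F1267. After flipping Y the toolpath is (258.625,89.026) → (113.576,35.797) → (254.459,66.360) → (8.535,103.108) → (160.806,12.034).

Shape 4 is a line segment drawn with `<path>`. Its stroke #ff0000 means cut at S982, F1267. After flipping Y the toolpath is (221.793,84.978) → (56.376,106.320).

Shape 5 is a open polyline drawn with `<polyline>`. Its stroke #000000 means score at S521, F1722. After flipping Y the toolpath is (139.016,8.861) → (218.872,33.337) → (247.380,77.709) → (152.911,95.252) → (161.991,89.893).

Shape 6 is a closed polygon drawn with `<path>`. Its stroke #ff0000 means cut at S982, F1267. After flipping Y the toolpath is (27.491,123.791) → (266.589,100.351) → (89.022,88.774) → (74.060,92.786) → (27.491,123.791), returning to the start.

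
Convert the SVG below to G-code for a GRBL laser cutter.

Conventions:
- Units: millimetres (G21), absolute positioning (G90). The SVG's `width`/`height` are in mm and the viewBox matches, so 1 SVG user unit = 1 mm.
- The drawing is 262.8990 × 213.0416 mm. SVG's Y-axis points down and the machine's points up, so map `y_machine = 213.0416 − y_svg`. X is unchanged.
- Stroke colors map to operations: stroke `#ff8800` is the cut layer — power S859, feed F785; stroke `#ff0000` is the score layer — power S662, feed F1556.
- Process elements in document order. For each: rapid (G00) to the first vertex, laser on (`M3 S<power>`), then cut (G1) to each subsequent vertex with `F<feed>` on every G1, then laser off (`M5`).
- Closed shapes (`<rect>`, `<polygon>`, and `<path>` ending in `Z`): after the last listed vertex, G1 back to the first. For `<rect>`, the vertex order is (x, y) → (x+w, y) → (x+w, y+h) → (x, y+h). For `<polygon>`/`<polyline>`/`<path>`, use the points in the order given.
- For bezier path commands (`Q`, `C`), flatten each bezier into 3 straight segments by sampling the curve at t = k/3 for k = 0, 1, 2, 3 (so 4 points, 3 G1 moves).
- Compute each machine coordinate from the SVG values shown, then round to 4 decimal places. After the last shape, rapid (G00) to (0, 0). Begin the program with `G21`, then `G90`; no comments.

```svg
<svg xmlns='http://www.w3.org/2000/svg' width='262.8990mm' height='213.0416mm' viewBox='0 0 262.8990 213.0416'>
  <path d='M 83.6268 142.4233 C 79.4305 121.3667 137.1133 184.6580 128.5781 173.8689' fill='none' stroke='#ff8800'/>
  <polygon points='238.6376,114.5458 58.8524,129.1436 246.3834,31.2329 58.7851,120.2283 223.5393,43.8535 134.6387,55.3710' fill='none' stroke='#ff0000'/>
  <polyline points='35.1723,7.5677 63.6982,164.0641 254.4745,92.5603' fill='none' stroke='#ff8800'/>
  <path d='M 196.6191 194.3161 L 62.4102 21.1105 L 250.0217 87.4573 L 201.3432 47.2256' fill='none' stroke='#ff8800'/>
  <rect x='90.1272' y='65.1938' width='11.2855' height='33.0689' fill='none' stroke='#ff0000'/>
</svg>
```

G21
G90
G00 X83.6268 Y70.6183
M3 S859
G1 X95.3125 Y69.4266 F785
G1 X119.7850 Y47.2094 F785
G1 X128.5781 Y39.1727 F785
M5
G00 X238.6376 Y98.4958
M3 S662
G1 X58.8524 Y83.8980 F1556
G1 X246.3834 Y181.8087 F1556
G1 X58.7851 Y92.8133 F1556
G1 X223.5393 Y169.1881 F1556
G1 X134.6387 Y157.6706 F1556
G1 X238.6376 Y98.4958 F1556
M5
G00 X35.1723 Y205.4739
M3 S859
G1 X63.6982 Y48.9775 F785
G1 X254.4745 Y120.4813 F785
M5
G00 X196.6191 Y18.7255
M3 S859
G1 X62.4102 Y191.9311 F785
G1 X250.0217 Y125.5843 F785
G1 X201.3432 Y165.8160 F785
M5
G00 X90.1272 Y147.8478
M3 S662
G1 X101.4127 Y147.8478 F1556
G1 X101.4127 Y114.7789 F1556
G1 X90.1272 Y114.7789 F1556
G1 X90.1272 Y147.8478 F1556
M5
G00 X0.0000 Y0.0000

Since the viewBox matches the mm dimensions, user units are millimetres directly. The only transform is the Y-flip y_m = 213.0416 − y_svg.

Shape 1 is a cubic bezier drawn with `<path>`. Its stroke #ff8800 means cut at S859, F785. After flipping Y the toolpath is (83.6268,70.6183) → (95.3125,69.4266) → (119.7850,47.2094) → (128.5781,39.1727).

Shape 2 is a closed polygon drawn with `<polygon>`. Its stroke #ff0000 means score at S662, F1556. After flipping Y the toolpath is (238.6376,98.4958) → (58.8524,83.8980) → (246.3834,181.8087) → (58.7851,92.8133) → (223.5393,169.1881) → (134.6387,157.6706) → (238.6376,98.4958), returning to the start.

Shape 3 is a open polyline drawn with `<polyline>`. Its stroke #ff8800 means cut at S859, F785. After flipping Y the toolpath is (35.1723,205.4739) → (63.6982,48.9775) → (254.4745,120.4813).

Shape 4 is a open polyline drawn with `<path>`. Its stroke #ff8800 means cut at S859, F785. After flipping Y the toolpath is (196.6191,18.7255) → (62.4102,191.9311) → (250.0217,125.5843) → (201.3432,165.8160).

Shape 5 is a rectangle drawn with `<rect>`. Its stroke #ff0000 means score at S662, F1556. After flipping Y the toolpath is (90.1272,147.8478) → (101.4127,147.8478) → (101.4127,114.7789) → (90.1272,114.7789) → (90.1272,147.8478), returning to the start.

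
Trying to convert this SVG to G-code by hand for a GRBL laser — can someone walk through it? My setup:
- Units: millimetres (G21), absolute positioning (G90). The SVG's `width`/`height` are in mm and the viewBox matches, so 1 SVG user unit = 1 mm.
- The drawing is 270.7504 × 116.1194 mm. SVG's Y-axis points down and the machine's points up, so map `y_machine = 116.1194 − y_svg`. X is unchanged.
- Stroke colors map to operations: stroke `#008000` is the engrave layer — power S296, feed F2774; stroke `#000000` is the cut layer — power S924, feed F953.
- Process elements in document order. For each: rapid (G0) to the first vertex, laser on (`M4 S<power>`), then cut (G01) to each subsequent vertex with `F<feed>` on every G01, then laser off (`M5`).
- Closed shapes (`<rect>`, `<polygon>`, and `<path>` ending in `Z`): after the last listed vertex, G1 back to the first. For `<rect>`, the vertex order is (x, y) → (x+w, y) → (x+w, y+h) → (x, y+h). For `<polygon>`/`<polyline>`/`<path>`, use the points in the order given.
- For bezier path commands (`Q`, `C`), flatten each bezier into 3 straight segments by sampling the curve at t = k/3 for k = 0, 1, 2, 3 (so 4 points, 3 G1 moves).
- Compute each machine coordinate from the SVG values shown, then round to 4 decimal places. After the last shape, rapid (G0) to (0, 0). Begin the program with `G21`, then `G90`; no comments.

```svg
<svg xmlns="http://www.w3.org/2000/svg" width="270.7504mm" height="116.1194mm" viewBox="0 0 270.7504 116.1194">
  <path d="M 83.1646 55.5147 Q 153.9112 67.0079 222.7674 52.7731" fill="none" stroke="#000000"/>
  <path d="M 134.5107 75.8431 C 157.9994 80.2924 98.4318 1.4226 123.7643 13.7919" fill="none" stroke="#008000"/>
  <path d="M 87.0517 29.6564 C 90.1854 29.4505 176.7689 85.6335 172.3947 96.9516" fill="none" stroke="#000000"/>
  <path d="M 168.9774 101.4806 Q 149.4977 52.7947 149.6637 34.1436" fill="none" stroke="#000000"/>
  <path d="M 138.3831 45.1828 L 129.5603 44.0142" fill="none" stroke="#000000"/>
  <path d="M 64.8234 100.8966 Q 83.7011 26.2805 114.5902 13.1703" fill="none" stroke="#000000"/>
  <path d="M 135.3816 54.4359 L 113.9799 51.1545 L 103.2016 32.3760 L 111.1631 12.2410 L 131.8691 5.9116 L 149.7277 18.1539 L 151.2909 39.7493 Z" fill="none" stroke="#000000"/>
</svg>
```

G21
G90
G0 X83.1646 Y60.6047
M4 S924
G01 X130.1190 Y55.8012 F953
G01 X176.6532 Y56.7151 F953
G01 X222.7674 Y63.3463 F953
M5
G0 X134.5107 Y40.2763
M4 S296
G01 X136.5346 Y57.1349 F2774
G01 X120.5112 Y90.7489 F2774
G01 X123.7643 Y102.3275 F2774
M5
G0 X87.0517 Y86.4630
M4 S924
G01 X111.5425 Y71.6227 F953
G01 X152.9092 Y41.6907 F953
G01 X172.3947 Y19.1678 F953
M5
G0 X168.9774 Y14.6388
M4 S924
G01 X158.1738 Y43.7589 F953
G01 X151.7359 Y66.2045 F953
G01 X149.6637 Y81.9758 F953
M5
G0 X138.3831 Y70.9366
M4 S924
G01 X129.5603 Y72.1052 F953
M5
G0 X64.8234 Y15.2228
M4 S924
G01 X78.7431 Y58.1329 F953
G01 X95.3321 Y87.3750 F953
G01 X114.5902 Y102.9491 F953
M5
G0 X135.3816 Y61.6835
M4 S924
G01 X113.9799 Y64.9649 F953
G01 X103.2016 Y83.7434 F953
G01 X111.1631 Y103.8784 F953
G01 X131.8691 Y110.2078 F953
G01 X149.7277 Y97.9655 F953
G01 X151.2909 Y76.3701 F953
G01 X135.3816 Y61.6835 F953
M5
G0 X0.0000 Y0.0000

Since the viewBox matches the mm dimensions, user units are millimetres directly. The only transform is the Y-flip y_m = 116.1194 − y_svg.

Shape 1 is a quadratic bezier drawn with `<path>`. Its stroke #000000 means cut at S924, F953. After flipping Y the toolpath is (83.1646,60.6047) → (130.1190,55.8012) → (176.6532,56.7151) → (222.7674,63.3463).

Shape 2 is a cubic bezier drawn with `<path>`. Its stroke #008000 means engrave at S296, F2774. After flipping Y the toolpath is (134.5107,40.2763) → (136.5346,57.1349) → (120.5112,90.7489) → (123.7643,102.3275).

Shape 3 is a cubic bezier drawn with `<path>`. Its stroke #000000 means cut at S924, F953. After flipping Y the toolpath is (87.0517,86.4630) → (111.5425,71.6227) → (152.9092,41.6907) → (172.3947,19.1678).

Shape 4 is a quadratic bezier drawn with `<path>`. Its stroke #000000 means cut at S924, F953. After flipping Y the toolpath is (168.9774,14.6388) → (158.1738,43.7589) → (151.7359,66.2045) → (149.6637,81.9758).

Shape 5 is a line segment drawn with `<path>`. Its stroke #000000 means cut at S924, F953. After flipping Y the toolpath is (138.3831,70.9366) → (129.5603,72.1052).

Shape 6 is a quadratic bezier drawn with `<path>`. Its stroke #000000 means cut at S924, F953. After flipping Y the toolpath is (64.8234,15.2228) → (78.7431,58.1329) → (95.3321,87.3750) → (114.5902,102.9491).

Shape 7 is a regular polygon drawn with `<path>`. Its stroke #000000 means cut at S924, F953. After flipping Y the toolpath is (135.3816,61.6835) → (113.9799,64.9649) → (103.2016,83.7434) → (111.1631,103.8784) → (131.8691,110.2078) → (149.7277,97.9655) → (151.2909,76.3701) → (135.3816,61.6835), returning to the start.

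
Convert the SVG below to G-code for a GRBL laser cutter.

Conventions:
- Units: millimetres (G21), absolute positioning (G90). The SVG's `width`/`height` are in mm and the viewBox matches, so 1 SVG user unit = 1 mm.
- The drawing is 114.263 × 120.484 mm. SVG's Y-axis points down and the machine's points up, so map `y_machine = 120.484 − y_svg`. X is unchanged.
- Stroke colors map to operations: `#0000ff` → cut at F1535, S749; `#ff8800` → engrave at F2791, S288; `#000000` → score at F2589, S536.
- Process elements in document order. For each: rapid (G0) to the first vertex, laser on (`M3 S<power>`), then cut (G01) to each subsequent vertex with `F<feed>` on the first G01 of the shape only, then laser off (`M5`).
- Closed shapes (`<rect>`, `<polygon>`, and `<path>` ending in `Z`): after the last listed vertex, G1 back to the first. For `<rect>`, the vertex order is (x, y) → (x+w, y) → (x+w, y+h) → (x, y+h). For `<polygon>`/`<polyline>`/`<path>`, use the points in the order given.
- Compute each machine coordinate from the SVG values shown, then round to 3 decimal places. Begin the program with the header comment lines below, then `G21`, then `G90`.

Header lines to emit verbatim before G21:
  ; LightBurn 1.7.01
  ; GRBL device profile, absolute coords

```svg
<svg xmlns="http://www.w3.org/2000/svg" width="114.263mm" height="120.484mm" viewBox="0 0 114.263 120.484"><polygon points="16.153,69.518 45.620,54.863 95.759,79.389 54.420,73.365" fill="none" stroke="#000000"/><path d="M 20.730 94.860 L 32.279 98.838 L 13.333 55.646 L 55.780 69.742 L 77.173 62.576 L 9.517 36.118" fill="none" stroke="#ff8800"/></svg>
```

Since the viewBox matches the mm dimensions, user units are millimetres directly. The only transform is the Y-flip y_m = 120.484 − y_svg.

Shape 1 is a closed polygon drawn with `<polygon>`. Its stroke #000000 means score at S536, F2589. After flipping Y the toolpath is (16.153,50.966) → (45.620,65.621) → (95.759,41.095) → (54.420,47.119) → (16.153,50.966), returning to the start.

Shape 2 is a open polyline drawn with `<path>`. Its stroke #ff8800 means engrave at S288, F2791. After flipping Y the toolpath is (20.730,25.624) → (32.279,21.646) → (13.333,64.838) → (55.780,50.742) → (77.173,57.908) → (9.517,84.366).

; LightBurn 1.7.01
; GRBL device profile, absolute coords
G21
G90
G0 X16.153 Y50.966
M3 S536
G01 X45.620 Y65.621 F2589
G01 X95.759 Y41.095
G01 X54.420 Y47.119
G01 X16.153 Y50.966
M5
G0 X20.730 Y25.624
M3 S288
G01 X32.279 Y21.646 F2791
G01 X13.333 Y64.838
G01 X55.780 Y50.742
G01 X77.173 Y57.908
G01 X9.517 Y84.366
M5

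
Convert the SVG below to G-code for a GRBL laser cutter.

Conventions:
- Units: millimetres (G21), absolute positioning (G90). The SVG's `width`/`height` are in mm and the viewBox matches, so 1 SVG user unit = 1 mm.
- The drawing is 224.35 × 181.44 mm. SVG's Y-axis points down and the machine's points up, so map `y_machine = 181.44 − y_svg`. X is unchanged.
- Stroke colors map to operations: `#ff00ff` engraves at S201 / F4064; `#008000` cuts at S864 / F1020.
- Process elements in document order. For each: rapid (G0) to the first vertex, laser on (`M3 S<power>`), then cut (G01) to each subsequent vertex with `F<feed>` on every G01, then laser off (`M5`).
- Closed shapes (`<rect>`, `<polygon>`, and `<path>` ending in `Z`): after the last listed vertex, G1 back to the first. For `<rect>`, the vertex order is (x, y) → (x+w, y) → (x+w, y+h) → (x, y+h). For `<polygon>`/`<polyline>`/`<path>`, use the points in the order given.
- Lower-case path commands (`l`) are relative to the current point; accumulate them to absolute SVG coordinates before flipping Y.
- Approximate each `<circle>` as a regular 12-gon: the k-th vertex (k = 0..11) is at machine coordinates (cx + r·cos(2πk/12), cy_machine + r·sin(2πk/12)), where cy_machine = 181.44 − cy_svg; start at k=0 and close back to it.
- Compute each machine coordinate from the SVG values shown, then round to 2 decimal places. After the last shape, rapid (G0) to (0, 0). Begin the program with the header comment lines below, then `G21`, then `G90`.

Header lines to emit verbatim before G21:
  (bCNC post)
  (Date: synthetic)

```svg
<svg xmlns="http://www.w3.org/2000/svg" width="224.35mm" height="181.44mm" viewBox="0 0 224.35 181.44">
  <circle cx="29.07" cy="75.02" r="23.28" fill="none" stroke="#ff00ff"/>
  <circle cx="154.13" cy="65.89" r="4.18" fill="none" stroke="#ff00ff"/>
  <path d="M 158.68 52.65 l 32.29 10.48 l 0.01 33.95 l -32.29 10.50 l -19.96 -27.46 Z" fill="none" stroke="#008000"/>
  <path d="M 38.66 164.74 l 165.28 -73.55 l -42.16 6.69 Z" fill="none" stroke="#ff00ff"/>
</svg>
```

(bCNC post)
(Date: synthetic)
G21
G90
G0 X52.35 Y106.42
M3 S201
G01 X49.23 Y118.06 F4064
G01 X40.71 Y126.58 F4064
G01 X29.07 Y129.70 F4064
G01 X17.43 Y126.58 F4064
G01 X8.91 Y118.06 F4064
G01 X5.79 Y106.42 F4064
G01 X8.91 Y94.78 F4064
G01 X17.43 Y86.26 F4064
G01 X29.07 Y83.14 F4064
G01 X40.71 Y86.26 F4064
G01 X49.23 Y94.78 F4064
G01 X52.35 Y106.42 F4064
M5
G0 X158.31 Y115.55
M3 S201
G01 X157.75 Y117.64 F4064
G01 X156.22 Y119.17 F4064
G01 X154.13 Y119.73 F4064
G01 X152.04 Y119.17 F4064
G01 X150.51 Y117.64 F4064
G01 X149.95 Y115.55 F4064
G01 X150.51 Y113.46 F4064
G01 X152.04 Y111.93 F4064
G01 X154.13 Y111.37 F4064
G01 X156.22 Y111.93 F4064
G01 X157.75 Y113.46 F4064
G01 X158.31 Y115.55 F4064
M5
G0 X158.68 Y128.79
M3 S864
G01 X190.97 Y118.31 F1020
G01 X190.98 Y84.36 F1020
G01 X158.69 Y73.86 F1020
G01 X138.73 Y101.32 F1020
G01 X158.68 Y128.79 F1020
M5
G0 X38.66 Y16.70
M3 S201
G01 X203.94 Y90.25 F4064
G01 X161.78 Y83.56 F4064
G01 X38.66 Y16.70 F4064
M5
G0 X0.00 Y0.00

1 u = 1 mm; y_m = 181.44 − y.

[1] `<circle>` circle, #ff00ff→engrave S201 F4064: (52.35,106.42) → (49.23,118.06) → (40.71,126.58) → (29.07,129.70) → (17.43,126.58) → (8.91,118.06) → (5.79,106.42) → (8.91,94.78) → (17.43,86.26) → (29.07,83.14) → (40.71,86.26) → (49.23,94.78) → (52.35,106.42) (closed)

[2] `<circle>` circle, #ff00ff→engrave S201 F4064: (158.31,115.55) → (157.75,117.64) → (156.22,119.17) → (154.13,119.73) → (152.04,119.17) → (150.51,117.64) → (149.95,115.55) → (150.51,113.46) → (152.04,111.93) → (154.13,111.37) → (156.22,111.93) → (157.75,113.46) → (158.31,115.55) (closed)

[3] `<path>` regular polygon, #008000→cut S864 F1020: (158.68,128.79) → (190.97,118.31) → (190.98,84.36) → (158.69,73.86) → (138.73,101.32) → (158.68,128.79) (closed)

[4] `<path>` closed polygon, #ff00ff→engrave S201 F4064: (38.66,16.70) → (203.94,90.25) → (161.78,83.56) → (38.66,16.70) (closed)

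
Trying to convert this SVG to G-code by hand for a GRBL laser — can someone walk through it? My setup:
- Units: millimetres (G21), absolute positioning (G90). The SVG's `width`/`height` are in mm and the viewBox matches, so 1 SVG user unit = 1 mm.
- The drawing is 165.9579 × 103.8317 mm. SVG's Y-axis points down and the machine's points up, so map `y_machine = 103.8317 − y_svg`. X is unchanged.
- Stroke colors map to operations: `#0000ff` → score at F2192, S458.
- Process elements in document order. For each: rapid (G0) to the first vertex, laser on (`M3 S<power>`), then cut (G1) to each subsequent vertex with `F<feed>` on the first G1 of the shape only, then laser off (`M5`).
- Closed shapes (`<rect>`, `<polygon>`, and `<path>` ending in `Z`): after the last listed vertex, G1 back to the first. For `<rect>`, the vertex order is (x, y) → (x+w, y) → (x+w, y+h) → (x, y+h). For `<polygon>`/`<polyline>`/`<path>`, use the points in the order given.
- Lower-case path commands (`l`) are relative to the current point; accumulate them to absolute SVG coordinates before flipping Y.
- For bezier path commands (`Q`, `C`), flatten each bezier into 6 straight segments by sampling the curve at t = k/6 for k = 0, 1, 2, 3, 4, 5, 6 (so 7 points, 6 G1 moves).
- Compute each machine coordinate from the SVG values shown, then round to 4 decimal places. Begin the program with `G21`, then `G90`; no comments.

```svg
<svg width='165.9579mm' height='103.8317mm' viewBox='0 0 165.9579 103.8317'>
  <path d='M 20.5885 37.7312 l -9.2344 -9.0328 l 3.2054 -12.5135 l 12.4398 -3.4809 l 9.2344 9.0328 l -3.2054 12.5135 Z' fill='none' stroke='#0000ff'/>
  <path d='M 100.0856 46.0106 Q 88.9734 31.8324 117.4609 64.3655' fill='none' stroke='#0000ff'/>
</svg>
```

viewBox `0 0 165.9579 103.8317` with mm width/height → 1 unit = 1 mm. Flip: y_m = 103.8317 − y_svg.

**Shape 1** — `<path>` regular polygon, stroke `#0000ff` → score (S458, F2192). Machine vertices: (20.5885,66.1005) → (11.3541,75.1333) → (14.5595,87.6468) → (26.9993,91.1277) → (36.2337,82.0949) → (33.0283,69.5814) → (20.5885,66.1005). Closed: final G1 returns to the first vertex.

**Shape 2** — `<path>` quadratic bezier, stroke `#0000ff` → score (S458, F2192). Control points (SVG): P0=(100.0856,46.0106), P1=(88.9734,31.8324), P2=(117.4609,64.3655); sampled at t=k/6. Machine vertices: (100.0856,57.8211) → (97.4815,61.2496) → (97.0774,62.0831) → (98.8733,60.3215) → (102.8692,55.9648) → (109.0651,49.0130) → (117.4609,39.4662). Open path.

G21
G90
G0 X20.5885 Y66.1005
M3 S458
G1 X11.3541 Y75.1333 F2192
G1 X14.5595 Y87.6468
G1 X26.9993 Y91.1277
G1 X36.2337 Y82.0949
G1 X33.0283 Y69.5814
G1 X20.5885 Y66.1005
M5
G0 X100.0856 Y57.8211
M3 S458
G1 X97.4815 Y61.2496 F2192
G1 X97.0774 Y62.0831
G1 X98.8733 Y60.3215
G1 X102.8692 Y55.9648
G1 X109.0651 Y49.0130
G1 X117.4609 Y39.4662
M5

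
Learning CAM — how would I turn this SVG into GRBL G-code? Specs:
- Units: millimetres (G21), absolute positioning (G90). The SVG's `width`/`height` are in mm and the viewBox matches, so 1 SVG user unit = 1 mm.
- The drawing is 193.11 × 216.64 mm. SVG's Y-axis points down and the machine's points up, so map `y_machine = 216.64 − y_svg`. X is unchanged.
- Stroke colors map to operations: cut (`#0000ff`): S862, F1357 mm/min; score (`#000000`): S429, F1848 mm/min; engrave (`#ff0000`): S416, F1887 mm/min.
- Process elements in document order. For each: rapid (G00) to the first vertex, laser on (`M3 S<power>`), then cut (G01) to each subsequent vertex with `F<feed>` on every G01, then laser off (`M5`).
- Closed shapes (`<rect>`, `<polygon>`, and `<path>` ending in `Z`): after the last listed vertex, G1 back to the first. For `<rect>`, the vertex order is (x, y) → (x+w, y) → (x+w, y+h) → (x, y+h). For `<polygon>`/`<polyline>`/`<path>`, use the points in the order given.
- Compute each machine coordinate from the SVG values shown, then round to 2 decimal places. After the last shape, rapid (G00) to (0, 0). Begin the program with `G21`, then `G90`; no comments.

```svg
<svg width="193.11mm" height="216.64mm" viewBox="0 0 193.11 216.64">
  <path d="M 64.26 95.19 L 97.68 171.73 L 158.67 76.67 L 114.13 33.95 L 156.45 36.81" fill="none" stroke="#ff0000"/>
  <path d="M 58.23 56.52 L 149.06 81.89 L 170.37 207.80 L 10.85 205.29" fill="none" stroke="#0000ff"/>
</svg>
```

G21
G90
G00 X64.26 Y121.45
M3 S416
G01 X97.68 Y44.91 F1887
G01 X158.67 Y139.97 F1887
G01 X114.13 Y182.69 F1887
G01 X156.45 Y179.83 F1887
M5
G00 X58.23 Y160.12
M3 S862
G01 X149.06 Y134.75 F1357
G01 X170.37 Y8.84 F1357
G01 X10.85 Y11.35 F1357
M5
G00 X0.00 Y0.00

viewBox `0 0 193.11 216.64` with mm width/height → 1 unit = 1 mm. Flip: y_m = 216.64 − y_svg.

**Shape 1** — `<path>` open polyline, stroke `#ff0000` → engrave (S416, F1887). Machine vertices: (64.26,121.45) → (97.68,44.91) → (158.67,139.97) → (114.13,182.69) → (156.45,179.83). Open path.

**Shape 2** — `<path>` open polyline, stroke `#0000ff` → cut (S862, F1357). Machine vertices: (58.23,160.12) → (149.06,134.75) → (170.37,8.84) → (10.85,11.35). Open path.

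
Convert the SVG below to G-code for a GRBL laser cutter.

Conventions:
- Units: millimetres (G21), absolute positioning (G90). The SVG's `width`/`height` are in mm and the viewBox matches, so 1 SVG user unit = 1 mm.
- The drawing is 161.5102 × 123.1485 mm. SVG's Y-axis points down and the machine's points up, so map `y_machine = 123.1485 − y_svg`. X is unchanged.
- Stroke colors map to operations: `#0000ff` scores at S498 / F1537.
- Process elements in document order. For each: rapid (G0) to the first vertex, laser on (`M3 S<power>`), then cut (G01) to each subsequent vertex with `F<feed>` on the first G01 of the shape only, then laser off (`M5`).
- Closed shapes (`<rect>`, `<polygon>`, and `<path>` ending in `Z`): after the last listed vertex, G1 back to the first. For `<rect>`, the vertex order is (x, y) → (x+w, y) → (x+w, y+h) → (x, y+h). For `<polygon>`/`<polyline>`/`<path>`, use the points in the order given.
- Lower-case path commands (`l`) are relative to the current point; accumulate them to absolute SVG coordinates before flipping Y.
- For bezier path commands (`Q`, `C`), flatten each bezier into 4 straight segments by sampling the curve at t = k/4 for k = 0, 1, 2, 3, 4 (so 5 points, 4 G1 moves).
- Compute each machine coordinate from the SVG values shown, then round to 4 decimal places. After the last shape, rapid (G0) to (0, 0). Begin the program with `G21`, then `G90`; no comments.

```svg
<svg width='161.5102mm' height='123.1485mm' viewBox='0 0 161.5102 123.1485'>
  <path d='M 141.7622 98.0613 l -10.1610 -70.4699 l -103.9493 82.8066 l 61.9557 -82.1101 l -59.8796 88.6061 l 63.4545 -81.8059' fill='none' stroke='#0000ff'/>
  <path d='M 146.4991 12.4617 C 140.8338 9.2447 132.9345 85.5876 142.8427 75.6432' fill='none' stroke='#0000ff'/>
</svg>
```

viewBox `0 0 161.5102 123.1485` with mm width/height → 1 unit = 1 mm. Flip: y_m = 123.1485 − y_svg.

**Shape 1** — `<path>` open polyline, stroke `#0000ff` → score (S498, F1537). Machine vertices: (141.7622,25.0872) → (131.6012,95.5571) → (27.6519,12.7505) → (89.6076,94.8606) → (29.7280,6.2545) → (93.1825,88.0604). Open path.

**Shape 2** — `<path>` cubic bezier, stroke `#0000ff` → score (S498, F1537). Control points (SVG): P0=(146.4991,12.4617), P1=(140.8338,9.2447), P2=(132.9345,85.5876), P3=(142.8427,75.6432); sampled at t=k/4. Machine vertices: (146.4991,110.6868) → (142.1444,100.7734) → (138.8308,76.5733) → (138.4373,53.6345) → (142.8427,47.5053). Open path.

G21
G90
G0 X141.7622 Y25.0872
M3 S498
G01 X131.6012 Y95.5571 F1537
G01 X27.6519 Y12.7505
G01 X89.6076 Y94.8606
G01 X29.7280 Y6.2545
G01 X93.1825 Y88.0604
M5
G0 X146.4991 Y110.6868
M3 S498
G01 X142.1444 Y100.7734 F1537
G01 X138.8308 Y76.5733
G01 X138.4373 Y53.6345
G01 X142.8427 Y47.5053
M5
G0 X0.0000 Y0.0000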